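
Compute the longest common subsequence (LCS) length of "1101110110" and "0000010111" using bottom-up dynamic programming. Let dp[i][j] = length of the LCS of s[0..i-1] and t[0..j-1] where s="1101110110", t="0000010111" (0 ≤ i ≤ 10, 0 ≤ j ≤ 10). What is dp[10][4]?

3

   ''  0  0  0  0  0  1  0  1  1  1
''  0  0  0  0  0  0  0  0  0  0  0
 1  0  0  0  0  0  0  1  1  1  1  1
 1  0  0  0  0  0  0  1  1  2  2  2
 0  0  1  1  1  1  1  1  2  2  2  2
 1  0  1  1  1  1  1  2  2  3  3  3
 1  0  1  1  1  1  1  2  2  3  4  4
 1  0  1  1  1  1  1  2  2  3  4  5
 0  0  1  2  2  2  2  2  3  3  4  5
 1  0  1  2  2  2  2  3  3  4  4  5
 1  0  1  2  2  2  2  3  3  4  5  5
 0  0  1  2  3  3  3  3  4  4  5  5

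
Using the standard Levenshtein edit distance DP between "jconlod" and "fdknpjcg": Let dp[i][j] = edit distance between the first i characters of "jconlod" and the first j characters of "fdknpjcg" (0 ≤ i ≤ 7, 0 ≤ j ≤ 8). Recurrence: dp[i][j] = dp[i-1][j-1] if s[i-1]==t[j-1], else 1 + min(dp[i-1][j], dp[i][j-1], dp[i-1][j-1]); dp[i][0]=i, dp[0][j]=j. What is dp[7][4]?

   ''  f  d  k  n  p  j  c  g
''  0  1  2  3  4  5  6  7  8
 j  1  1  2  3  4  5  5  6  7
 c  2  2  2  3  4  5  6  5  6
 o  3  3  3  3  4  5  6  6  6
 n  4  4  4  4  3  4  5  6  7
 l  5  5  5  5  4  4  5  6  7
 o  6  6  6  6  5  5  5  6  7
 d  7  7  6  7  6  6  6  6  7

6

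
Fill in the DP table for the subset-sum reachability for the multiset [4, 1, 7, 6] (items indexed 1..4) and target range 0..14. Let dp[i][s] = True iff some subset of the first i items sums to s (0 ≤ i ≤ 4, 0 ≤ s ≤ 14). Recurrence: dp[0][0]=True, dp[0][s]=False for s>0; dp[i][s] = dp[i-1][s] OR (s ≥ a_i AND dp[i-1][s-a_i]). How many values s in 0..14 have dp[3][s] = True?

8

i\s   0   1   2   3   4   5   6   7   8   9  10  11  12  13  14
  0   T   F   F   F   F   F   F   F   F   F   F   F   F   F   F
  1   T   F   F   F   T   F   F   F   F   F   F   F   F   F   F
  2   T   T   F   F   T   T   F   F   F   F   F   F   F   F   F
  3   T   T   F   F   T   T   F   T   T   F   F   T   T   F   F
  4   T   T   F   F   T   T   T   T   T   F   T   T   T   T   T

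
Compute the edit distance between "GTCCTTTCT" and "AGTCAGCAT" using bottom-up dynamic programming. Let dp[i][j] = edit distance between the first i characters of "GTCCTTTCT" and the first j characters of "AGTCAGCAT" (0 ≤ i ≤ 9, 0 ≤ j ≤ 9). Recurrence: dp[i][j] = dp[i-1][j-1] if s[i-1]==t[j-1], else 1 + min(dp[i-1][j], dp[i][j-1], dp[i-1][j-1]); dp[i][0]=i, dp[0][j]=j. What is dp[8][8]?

   ''  A  G  T  C  A  G  C  A  T
''  0  1  2  3  4  5  6  7  8  9
 G  1  1  1  2  3  4  5  6  7  8
 T  2  2  2  1  2  3  4  5  6  7
 C  3  3  3  2  1  2  3  4  5  6
 C  4  4  4  3  2  2  3  3  4  5
 T  5  5  5  4  3  3  3  4  4  4
 T  6  6  6  5  4  4  4  4  5  4
 T  7  7  7  6  5  5  5  5  5  5
 C  8  8  8  7  6  6  6  5  6  6
 T  9  9  9  8  7  7  7  6  6  6

6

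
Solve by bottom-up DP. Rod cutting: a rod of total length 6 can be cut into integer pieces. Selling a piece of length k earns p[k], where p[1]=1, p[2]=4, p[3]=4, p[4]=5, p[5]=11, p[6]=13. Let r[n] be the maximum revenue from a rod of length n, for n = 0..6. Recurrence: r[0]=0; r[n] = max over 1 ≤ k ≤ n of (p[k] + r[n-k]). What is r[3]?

   n    0    1    2    3    4    5    6
r[n]    0    1    4    5    8   11   13

5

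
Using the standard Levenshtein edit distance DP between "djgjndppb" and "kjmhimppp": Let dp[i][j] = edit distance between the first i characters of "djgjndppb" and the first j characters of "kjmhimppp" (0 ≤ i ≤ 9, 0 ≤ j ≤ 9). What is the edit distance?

6

   ''  k  j  m  h  i  m  p  p  p
''  0  1  2  3  4  5  6  7  8  9
 d  1  1  2  3  4  5  6  7  8  9
 j  2  2  1  2  3  4  5  6  7  8
 g  3  3  2  2  3  4  5  6  7  8
 j  4  4  3  3  3  4  5  6  7  8
 n  5  5  4  4  4  4  5  6  7  8
 d  6  6  5  5  5  5  5  6  7  8
 p  7  7  6  6  6  6  6  5  6  7
 p  8  8  7  7  7  7  7  6  5  6
 b  9  9  8  8  8  8  8  7  6  6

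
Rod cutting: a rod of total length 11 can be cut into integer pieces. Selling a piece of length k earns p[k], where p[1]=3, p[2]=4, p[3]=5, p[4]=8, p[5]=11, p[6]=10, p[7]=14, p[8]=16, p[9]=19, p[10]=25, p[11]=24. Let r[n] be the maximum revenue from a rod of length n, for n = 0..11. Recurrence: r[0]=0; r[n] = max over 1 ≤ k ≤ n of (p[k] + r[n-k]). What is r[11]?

   n    0    1    2    3    4    5    6    7    8    9   10   11
r[n]    0    3    6    9   12   15   18   21   24   27   30   33

33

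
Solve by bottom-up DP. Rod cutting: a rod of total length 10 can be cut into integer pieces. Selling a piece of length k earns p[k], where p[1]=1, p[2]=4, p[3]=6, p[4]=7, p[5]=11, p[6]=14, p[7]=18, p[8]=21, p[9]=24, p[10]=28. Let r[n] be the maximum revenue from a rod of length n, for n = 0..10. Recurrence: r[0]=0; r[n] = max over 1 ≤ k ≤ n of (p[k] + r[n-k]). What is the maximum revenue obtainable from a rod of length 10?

   n    0    1    2    3    4    5    6    7    8    9   10
r[n]    0    1    4    6    8   11   14   18   21   24   28

28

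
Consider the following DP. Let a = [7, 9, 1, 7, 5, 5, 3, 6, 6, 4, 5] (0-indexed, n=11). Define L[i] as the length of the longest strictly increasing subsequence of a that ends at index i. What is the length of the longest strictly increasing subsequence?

4

   i    0    1    2    3    4    5    6    7    8    9   10
a[i]    7    9    1    7    5    5    3    6    6    4    5
L[i]    1    2    1    2    2    2    2    3    3    3    4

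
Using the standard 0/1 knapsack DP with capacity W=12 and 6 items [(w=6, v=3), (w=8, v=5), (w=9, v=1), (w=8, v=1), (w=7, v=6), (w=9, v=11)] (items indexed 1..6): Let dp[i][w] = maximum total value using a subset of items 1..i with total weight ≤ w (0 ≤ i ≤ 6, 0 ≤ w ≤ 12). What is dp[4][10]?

5

i\w   0   1   2   3   4   5   6   7   8   9  10  11  12
  0   0   0   0   0   0   0   0   0   0   0   0   0   0
  1   0   0   0   0   0   0   3   3   3   3   3   3   3
  2   0   0   0   0   0   0   3   3   5   5   5   5   5
  3   0   0   0   0   0   0   3   3   5   5   5   5   5
  4   0   0   0   0   0   0   3   3   5   5   5   5   5
  5   0   0   0   0   0   0   3   6   6   6   6   6   6
  6   0   0   0   0   0   0   3   6   6  11  11  11  11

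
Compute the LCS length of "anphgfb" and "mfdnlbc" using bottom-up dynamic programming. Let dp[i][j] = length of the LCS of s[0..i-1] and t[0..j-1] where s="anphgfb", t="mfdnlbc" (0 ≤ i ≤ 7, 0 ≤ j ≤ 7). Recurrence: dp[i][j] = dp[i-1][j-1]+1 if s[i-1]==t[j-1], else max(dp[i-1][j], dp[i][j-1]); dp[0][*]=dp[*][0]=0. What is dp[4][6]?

   ''  m  f  d  n  l  b  c
''  0  0  0  0  0  0  0  0
 a  0  0  0  0  0  0  0  0
 n  0  0  0  0  1  1  1  1
 p  0  0  0  0  1  1  1  1
 h  0  0  0  0  1  1  1  1
 g  0  0  0  0  1  1  1  1
 f  0  0  1  1  1  1  1  1
 b  0  0  1  1  1  1  2  2

1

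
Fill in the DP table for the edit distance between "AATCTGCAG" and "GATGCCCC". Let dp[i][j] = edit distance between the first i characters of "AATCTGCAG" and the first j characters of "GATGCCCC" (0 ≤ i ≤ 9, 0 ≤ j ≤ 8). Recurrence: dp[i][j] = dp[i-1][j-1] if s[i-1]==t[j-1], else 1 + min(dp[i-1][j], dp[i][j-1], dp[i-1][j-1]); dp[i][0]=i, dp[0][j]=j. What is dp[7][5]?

3

   ''  G  A  T  G  C  C  C  C
''  0  1  2  3  4  5  6  7  8
 A  1  1  1  2  3  4  5  6  7
 A  2  2  1  2  3  4  5  6  7
 T  3  3  2  1  2  3  4  5  6
 C  4  4  3  2  2  2  3  4  5
 T  5  5  4  3  3  3  3  4  5
 G  6  5  5  4  3  4  4  4  5
 C  7  6  6  5  4  3  4  4  4
 A  8  7  6  6  5  4  4  5  5
 G  9  8  7  7  6  5  5  5  6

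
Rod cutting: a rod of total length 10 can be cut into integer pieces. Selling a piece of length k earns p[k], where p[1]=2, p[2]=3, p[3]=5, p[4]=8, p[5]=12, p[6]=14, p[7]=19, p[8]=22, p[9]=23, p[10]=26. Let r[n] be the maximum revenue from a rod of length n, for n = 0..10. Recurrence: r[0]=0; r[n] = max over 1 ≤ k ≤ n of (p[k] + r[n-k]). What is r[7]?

19

   n    0    1    2    3    4    5    6    7    8    9   10
r[n]    0    2    4    6    8   12   14   19   22   24   26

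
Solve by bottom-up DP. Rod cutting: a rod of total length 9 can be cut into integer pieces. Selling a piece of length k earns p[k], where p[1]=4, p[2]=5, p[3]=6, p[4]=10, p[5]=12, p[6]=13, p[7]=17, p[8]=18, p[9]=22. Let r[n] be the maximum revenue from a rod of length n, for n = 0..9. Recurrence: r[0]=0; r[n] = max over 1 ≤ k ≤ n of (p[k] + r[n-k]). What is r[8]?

   n    0    1    2    3    4    5    6    7    8    9
r[n]    0    4    8   12   16   20   24   28   32   36

32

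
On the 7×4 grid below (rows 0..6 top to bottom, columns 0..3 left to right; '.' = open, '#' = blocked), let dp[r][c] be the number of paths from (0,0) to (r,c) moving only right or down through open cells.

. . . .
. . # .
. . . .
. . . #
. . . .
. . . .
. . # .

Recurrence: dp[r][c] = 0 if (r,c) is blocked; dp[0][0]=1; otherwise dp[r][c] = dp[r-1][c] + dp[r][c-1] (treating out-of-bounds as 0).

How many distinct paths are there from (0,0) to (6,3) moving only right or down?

30

r\c   0   1   2   3
  0   1   1   1   1
  1   1   2   0   1
  2   1   3   3   4
  3   1   4   7   0
  4   1   5  12  12
  5   1   6  18  30
  6   1   7   0  30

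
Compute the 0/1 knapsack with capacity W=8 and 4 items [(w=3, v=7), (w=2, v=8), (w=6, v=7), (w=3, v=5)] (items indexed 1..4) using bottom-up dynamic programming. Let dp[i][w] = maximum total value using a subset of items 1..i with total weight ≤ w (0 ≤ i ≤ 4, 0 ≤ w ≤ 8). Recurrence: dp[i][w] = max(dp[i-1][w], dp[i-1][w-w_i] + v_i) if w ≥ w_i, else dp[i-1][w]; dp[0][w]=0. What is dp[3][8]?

15

i\w   0   1   2   3   4   5   6   7   8
  0   0   0   0   0   0   0   0   0   0
  1   0   0   0   7   7   7   7   7   7
  2   0   0   8   8   8  15  15  15  15
  3   0   0   8   8   8  15  15  15  15
  4   0   0   8   8   8  15  15  15  20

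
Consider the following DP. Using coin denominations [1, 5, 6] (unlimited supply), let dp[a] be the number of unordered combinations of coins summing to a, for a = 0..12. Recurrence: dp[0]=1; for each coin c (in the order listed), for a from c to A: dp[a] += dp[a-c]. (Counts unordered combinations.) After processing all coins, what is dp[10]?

after  coin     0     1     2     3     4     5     6     7     8     9    10    11    12
          1     1     1     1     1     1     1     1     1     1     1     1     1     1
          5     1     1     1     1     1     2     2     2     2     2     3     3     3
          6     1     1     1     1     1     2     3     3     3     3     4     5     6

4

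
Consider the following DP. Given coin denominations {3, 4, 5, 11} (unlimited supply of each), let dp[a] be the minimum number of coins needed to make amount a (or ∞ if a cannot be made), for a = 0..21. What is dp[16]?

2

 a  0  1  2  3  4  5  6  7  8  9 10 11 12 13 14 15 16 17 18 19 20 21
dp  0  -  -  1  1  1  2  2  2  2  2  1  3  3  2  2  2  3  3  3  3  3
(- denotes ∞ / unreachable)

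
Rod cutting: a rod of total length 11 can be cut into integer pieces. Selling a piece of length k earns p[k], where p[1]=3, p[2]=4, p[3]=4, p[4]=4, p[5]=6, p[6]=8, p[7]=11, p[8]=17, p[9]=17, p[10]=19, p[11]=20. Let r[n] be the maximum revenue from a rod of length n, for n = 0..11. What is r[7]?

   n    0    1    2    3    4    5    6    7    8    9   10   11
r[n]    0    3    6    9   12   15   18   21   24   27   30   33

21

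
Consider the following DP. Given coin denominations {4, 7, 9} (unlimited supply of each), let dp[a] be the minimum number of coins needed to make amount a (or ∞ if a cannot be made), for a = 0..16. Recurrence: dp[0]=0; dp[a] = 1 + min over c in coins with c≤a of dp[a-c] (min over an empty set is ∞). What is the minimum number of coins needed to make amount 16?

 a  0  1  2  3  4  5  6  7  8  9 10 11 12 13 14 15 16
dp  0  -  -  -  1  -  -  1  2  1  -  2  3  2  2  3  2
(- denotes ∞ / unreachable)

2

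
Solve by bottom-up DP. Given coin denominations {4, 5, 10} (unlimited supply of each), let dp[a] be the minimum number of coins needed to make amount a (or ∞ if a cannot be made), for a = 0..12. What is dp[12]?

 a  0  1  2  3  4  5  6  7  8  9 10 11 12
dp  0  -  -  -  1  1  -  -  2  2  1  -  3
(- denotes ∞ / unreachable)

3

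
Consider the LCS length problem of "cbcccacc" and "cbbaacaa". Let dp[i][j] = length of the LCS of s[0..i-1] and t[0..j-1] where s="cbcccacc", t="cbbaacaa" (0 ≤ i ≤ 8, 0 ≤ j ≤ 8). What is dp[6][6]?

3

   ''  c  b  b  a  a  c  a  a
''  0  0  0  0  0  0  0  0  0
 c  0  1  1  1  1  1  1  1  1
 b  0  1  2  2  2  2  2  2  2
 c  0  1  2  2  2  2  3  3  3
 c  0  1  2  2  2  2  3  3  3
 c  0  1  2  2  2  2  3  3  3
 a  0  1  2  2  3  3  3  4  4
 c  0  1  2  2  3  3  4  4  4
 c  0  1  2  2  3  3  4  4  4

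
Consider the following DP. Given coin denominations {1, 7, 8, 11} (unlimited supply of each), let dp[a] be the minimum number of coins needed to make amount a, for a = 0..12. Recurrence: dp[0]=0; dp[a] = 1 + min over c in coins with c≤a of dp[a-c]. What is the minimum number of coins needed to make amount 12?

 a  0  1  2  3  4  5  6  7  8  9 10 11 12
dp  0  1  2  3  4  5  6  1  1  2  3  1  2

2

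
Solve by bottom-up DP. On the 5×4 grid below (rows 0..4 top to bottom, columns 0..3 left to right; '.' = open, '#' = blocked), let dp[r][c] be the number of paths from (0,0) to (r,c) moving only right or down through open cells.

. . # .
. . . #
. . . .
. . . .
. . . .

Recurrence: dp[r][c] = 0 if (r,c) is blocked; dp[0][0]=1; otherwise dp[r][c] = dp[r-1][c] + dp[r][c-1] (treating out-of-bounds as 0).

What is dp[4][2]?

14

r\c   0   1   2   3
  0   1   1   0   0
  1   1   2   2   0
  2   1   3   5   5
  3   1   4   9  14
  4   1   5  14  28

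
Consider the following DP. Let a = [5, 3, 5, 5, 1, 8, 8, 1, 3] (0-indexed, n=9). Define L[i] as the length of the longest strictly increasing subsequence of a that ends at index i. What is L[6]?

3

   i    0    1    2    3    4    5    6    7    8
a[i]    5    3    5    5    1    8    8    1    3
L[i]    1    1    2    2    1    3    3    1    2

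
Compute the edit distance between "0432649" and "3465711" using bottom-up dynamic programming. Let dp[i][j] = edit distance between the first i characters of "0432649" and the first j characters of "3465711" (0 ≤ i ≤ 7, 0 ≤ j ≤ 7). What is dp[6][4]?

   ''  3  4  6  5  7  1  1
''  0  1  2  3  4  5  6  7
 0  1  1  2  3  4  5  6  7
 4  2  2  1  2  3  4  5  6
 3  3  2  2  2  3  4  5  6
 2  4  3  3  3  3  4  5  6
 6  5  4  4  3  4  4  5  6
 4  6  5  4  4  4  5  5  6
 9  7  6  5  5  5  5  6  6

4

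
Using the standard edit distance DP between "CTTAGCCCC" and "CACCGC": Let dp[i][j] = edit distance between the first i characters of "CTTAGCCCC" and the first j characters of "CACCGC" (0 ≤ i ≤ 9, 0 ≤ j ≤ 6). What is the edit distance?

4

   ''  C  A  C  C  G  C
''  0  1  2  3  4  5  6
 C  1  0  1  2  3  4  5
 T  2  1  1  2  3  4  5
 T  3  2  2  2  3  4  5
 A  4  3  2  3  3  4  5
 G  5  4  3  3  4  3  4
 C  6  5  4  3  3  4  3
 C  7  6  5  4  3  4  4
 C  8  7  6  5  4  4  4
 C  9  8  7  6  5  5  4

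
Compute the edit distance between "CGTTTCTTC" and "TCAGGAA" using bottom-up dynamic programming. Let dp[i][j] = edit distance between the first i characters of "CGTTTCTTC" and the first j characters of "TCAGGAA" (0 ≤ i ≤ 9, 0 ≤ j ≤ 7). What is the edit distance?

8

   ''  T  C  A  G  G  A  A
''  0  1  2  3  4  5  6  7
 C  1  1  1  2  3  4  5  6
 G  2  2  2  2  2  3  4  5
 T  3  2  3  3  3  3  4  5
 T  4  3  3  4  4  4  4  5
 T  5  4  4  4  5  5  5  5
 C  6  5  4  5  5  6  6  6
 T  7  6  5  5  6  6  7  7
 T  8  7  6  6  6  7  7  8
 C  9  8  7  7  7  7  8  8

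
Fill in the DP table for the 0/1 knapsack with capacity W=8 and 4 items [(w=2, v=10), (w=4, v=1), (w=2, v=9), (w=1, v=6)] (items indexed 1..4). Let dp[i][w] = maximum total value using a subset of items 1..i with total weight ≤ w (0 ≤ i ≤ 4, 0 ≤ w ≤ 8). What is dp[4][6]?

25

i\w   0   1   2   3   4   5   6   7   8
  0   0   0   0   0   0   0   0   0   0
  1   0   0  10  10  10  10  10  10  10
  2   0   0  10  10  10  10  11  11  11
  3   0   0  10  10  19  19  19  19  20
  4   0   6  10  16  19  25  25  25  25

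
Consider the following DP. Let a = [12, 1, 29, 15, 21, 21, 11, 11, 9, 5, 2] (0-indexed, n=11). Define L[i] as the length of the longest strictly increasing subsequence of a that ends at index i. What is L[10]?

2

   i    0    1    2    3    4    5    6    7    8    9   10
a[i]   12    1   29   15   21   21   11   11    9    5    2
L[i]    1    1    2    2    3    3    2    2    2    2    2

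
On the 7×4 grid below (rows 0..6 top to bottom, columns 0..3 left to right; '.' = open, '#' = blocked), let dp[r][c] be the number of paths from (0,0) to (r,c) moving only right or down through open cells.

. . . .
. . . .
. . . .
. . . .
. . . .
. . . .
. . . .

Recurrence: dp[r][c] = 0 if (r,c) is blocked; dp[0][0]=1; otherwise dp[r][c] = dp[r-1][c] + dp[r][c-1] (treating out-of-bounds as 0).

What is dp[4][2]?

15

r\c   0   1   2   3
  0   1   1   1   1
  1   1   2   3   4
  2   1   3   6  10
  3   1   4  10  20
  4   1   5  15  35
  5   1   6  21  56
  6   1   7  28  84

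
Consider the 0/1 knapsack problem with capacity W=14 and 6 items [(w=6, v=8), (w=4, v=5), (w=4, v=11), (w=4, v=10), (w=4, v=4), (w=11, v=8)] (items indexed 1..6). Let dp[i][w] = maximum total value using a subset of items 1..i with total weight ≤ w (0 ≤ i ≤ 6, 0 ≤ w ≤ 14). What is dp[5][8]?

i\w   0   1   2   3   4   5   6   7   8   9  10  11  12  13  14
  0   0   0   0   0   0   0   0   0   0   0   0   0   0   0   0
  1   0   0   0   0   0   0   8   8   8   8   8   8   8   8   8
  2   0   0   0   0   5   5   8   8   8   8  13  13  13  13  13
  3   0   0   0   0  11  11  11  11  16  16  19  19  19  19  24
  4   0   0   0   0  11  11  11  11  21  21  21  21  26  26  29
  5   0   0   0   0  11  11  11  11  21  21  21  21  26  26  29
  6   0   0   0   0  11  11  11  11  21  21  21  21  26  26  29

21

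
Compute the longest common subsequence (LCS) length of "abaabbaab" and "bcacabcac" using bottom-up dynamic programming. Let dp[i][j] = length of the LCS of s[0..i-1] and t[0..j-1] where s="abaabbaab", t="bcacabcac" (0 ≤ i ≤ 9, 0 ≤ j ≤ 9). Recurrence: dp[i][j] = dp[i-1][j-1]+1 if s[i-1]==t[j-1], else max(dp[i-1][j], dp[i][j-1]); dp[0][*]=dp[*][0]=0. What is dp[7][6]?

   ''  b  c  a  c  a  b  c  a  c
''  0  0  0  0  0  0  0  0  0  0
 a  0  0  0  1  1  1  1  1  1  1
 b  0  1  1  1  1  1  2  2  2  2
 a  0  1  1  2  2  2  2  2  3  3
 a  0  1  1  2  2  3  3  3  3  3
 b  0  1  1  2  2  3  4  4  4  4
 b  0  1  1  2  2  3  4  4  4  4
 a  0  1  1  2  2  3  4  4  5  5
 a  0  1  1  2  2  3  4  4  5  5
 b  0  1  1  2  2  3  4  4  5  5

4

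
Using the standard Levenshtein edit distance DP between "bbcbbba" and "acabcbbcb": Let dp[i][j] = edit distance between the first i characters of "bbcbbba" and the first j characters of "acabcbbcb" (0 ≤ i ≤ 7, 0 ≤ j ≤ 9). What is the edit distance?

   ''  a  c  a  b  c  b  b  c  b
''  0  1  2  3  4  5  6  7  8  9
 b  1  1  2  3  3  4  5  6  7  8
 b  2  2  2  3  3  4  4  5  6  7
 c  3  3  2  3  4  3  4  5  5  6
 b  4  4  3  3  3  4  3  4  5  5
 b  5  5  4  4  3  4  4  3  4  5
 b  6  6  5  5  4  4  4  4  4  4
 a  7  6  6  5  5  5  5  5  5  5

5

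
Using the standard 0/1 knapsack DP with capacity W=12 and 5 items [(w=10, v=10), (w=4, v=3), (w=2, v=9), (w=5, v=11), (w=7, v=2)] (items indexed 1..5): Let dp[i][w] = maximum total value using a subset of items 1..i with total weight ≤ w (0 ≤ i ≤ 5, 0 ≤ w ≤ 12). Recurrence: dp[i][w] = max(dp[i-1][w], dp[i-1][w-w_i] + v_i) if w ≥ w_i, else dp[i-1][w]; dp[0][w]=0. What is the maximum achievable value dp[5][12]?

23

i\w   0   1   2   3   4   5   6   7   8   9  10  11  12
  0   0   0   0   0   0   0   0   0   0   0   0   0   0
  1   0   0   0   0   0   0   0   0   0   0  10  10  10
  2   0   0   0   0   3   3   3   3   3   3  10  10  10
  3   0   0   9   9   9   9  12  12  12  12  12  12  19
  4   0   0   9   9   9  11  12  20  20  20  20  23  23
  5   0   0   9   9   9  11  12  20  20  20  20  23  23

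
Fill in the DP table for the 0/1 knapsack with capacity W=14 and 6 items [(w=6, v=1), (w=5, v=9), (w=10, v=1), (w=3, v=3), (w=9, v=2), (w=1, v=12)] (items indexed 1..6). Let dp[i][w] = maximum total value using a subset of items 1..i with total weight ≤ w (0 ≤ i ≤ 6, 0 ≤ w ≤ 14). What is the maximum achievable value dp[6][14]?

24

i\w   0   1   2   3   4   5   6   7   8   9  10  11  12  13  14
  0   0   0   0   0   0   0   0   0   0   0   0   0   0   0   0
  1   0   0   0   0   0   0   1   1   1   1   1   1   1   1   1
  2   0   0   0   0   0   9   9   9   9   9   9  10  10  10  10
  3   0   0   0   0   0   9   9   9   9   9   9  10  10  10  10
  4   0   0   0   3   3   9   9   9  12  12  12  12  12  12  13
  5   0   0   0   3   3   9   9   9  12  12  12  12  12  12  13
  6   0  12  12  12  15  15  21  21  21  24  24  24  24  24  24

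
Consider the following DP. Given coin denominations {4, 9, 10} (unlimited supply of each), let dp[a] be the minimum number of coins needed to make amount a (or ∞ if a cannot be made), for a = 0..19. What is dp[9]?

1

 a  0  1  2  3  4  5  6  7  8  9 10 11 12 13 14 15 16 17 18 19
dp  0  -  -  -  1  -  -  -  2  1  1  -  3  2  2  -  4  3  2  2
(- denotes ∞ / unreachable)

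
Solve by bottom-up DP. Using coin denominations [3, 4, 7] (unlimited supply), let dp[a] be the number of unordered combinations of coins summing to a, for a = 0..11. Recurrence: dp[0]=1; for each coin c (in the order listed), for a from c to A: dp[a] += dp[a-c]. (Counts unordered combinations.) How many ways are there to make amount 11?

2

after  coin     0     1     2     3     4     5     6     7     8     9    10    11
          3     1     0     0     1     0     0     1     0     0     1     0     0
          4     1     0     0     1     1     0     1     1     1     1     1     1
          7     1     0     0     1     1     0     1     2     1     1     2     2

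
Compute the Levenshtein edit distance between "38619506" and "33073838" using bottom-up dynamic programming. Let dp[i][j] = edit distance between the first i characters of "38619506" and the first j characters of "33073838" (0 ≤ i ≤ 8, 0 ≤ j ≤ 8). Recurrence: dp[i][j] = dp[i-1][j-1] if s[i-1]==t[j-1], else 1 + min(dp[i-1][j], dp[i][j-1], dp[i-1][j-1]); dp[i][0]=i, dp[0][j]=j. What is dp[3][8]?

6

   ''  3  3  0  7  3  8  3  8
''  0  1  2  3  4  5  6  7  8
 3  1  0  1  2  3  4  5  6  7
 8  2  1  1  2  3  4  4  5  6
 6  3  2  2  2  3  4  5  5  6
 1  4  3  3  3  3  4  5  6  6
 9  5  4  4  4  4  4  5  6  7
 5  6  5  5  5  5  5  5  6  7
 0  7  6  6  5  6  6  6  6  7
 6  8  7  7  6  6  7  7  7  7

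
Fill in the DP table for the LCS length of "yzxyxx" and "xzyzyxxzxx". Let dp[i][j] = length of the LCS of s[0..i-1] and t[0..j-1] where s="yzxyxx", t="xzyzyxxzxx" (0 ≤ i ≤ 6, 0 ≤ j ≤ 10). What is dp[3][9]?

3

   ''  x  z  y  z  y  x  x  z  x  x
''  0  0  0  0  0  0  0  0  0  0  0
 y  0  0  0  1  1  1  1  1  1  1  1
 z  0  0  1  1  2  2  2  2  2  2  2
 x  0  1  1  1  2  2  3  3  3  3  3
 y  0  1  1  2  2  3  3  3  3  3  3
 x  0  1  1  2  2  3  4  4  4  4  4
 x  0  1  1  2  2  3  4  5  5  5  5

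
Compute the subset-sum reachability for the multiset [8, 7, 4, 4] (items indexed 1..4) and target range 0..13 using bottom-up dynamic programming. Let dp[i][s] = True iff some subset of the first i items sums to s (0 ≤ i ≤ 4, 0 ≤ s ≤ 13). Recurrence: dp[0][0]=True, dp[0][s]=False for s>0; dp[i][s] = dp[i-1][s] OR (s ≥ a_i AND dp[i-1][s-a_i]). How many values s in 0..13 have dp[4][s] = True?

6

i\s   0   1   2   3   4   5   6   7   8   9  10  11  12  13
  0   T   F   F   F   F   F   F   F   F   F   F   F   F   F
  1   T   F   F   F   F   F   F   F   T   F   F   F   F   F
  2   T   F   F   F   F   F   F   T   T   F   F   F   F   F
  3   T   F   F   F   T   F   F   T   T   F   F   T   T   F
  4   T   F   F   F   T   F   F   T   T   F   F   T   T   F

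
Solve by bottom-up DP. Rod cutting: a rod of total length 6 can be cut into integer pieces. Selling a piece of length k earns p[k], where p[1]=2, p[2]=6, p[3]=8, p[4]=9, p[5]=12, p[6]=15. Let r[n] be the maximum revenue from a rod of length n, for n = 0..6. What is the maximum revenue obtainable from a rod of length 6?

18

   n    0    1    2    3    4    5    6
r[n]    0    2    6    8   12   14   18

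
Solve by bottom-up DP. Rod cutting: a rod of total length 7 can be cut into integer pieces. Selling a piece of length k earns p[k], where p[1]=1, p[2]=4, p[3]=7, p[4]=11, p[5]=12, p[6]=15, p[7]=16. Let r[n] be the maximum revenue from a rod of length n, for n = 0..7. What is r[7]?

   n    0    1    2    3    4    5    6    7
r[n]    0    1    4    7   11   12   15   18

18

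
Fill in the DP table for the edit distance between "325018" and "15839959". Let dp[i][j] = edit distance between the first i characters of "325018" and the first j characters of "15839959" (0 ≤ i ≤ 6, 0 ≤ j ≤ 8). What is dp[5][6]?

   ''  1  5  8  3  9  9  5  9
''  0  1  2  3  4  5  6  7  8
 3  1  1  2  3  3  4  5  6  7
 2  2  2  2  3  4  4  5  6  7
 5  3  3  2  3  4  5  5  5  6
 0  4  4  3  3  4  5  6  6  6
 1  5  4  4  4  4  5  6  7  7
 8  6  5  5  4  5  5  6  7  8

6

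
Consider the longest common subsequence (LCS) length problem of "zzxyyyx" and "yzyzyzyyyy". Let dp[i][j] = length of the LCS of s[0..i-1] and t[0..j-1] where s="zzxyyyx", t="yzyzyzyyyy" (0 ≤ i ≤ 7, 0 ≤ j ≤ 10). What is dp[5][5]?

   ''  y  z  y  z  y  z  y  y  y  y
''  0  0  0  0  0  0  0  0  0  0  0
 z  0  0  1  1  1  1  1  1  1  1  1
 z  0  0  1  1  2  2  2  2  2  2  2
 x  0  0  1  1  2  2  2  2  2  2  2
 y  0  1  1  2  2  3  3  3  3  3  3
 y  0  1  1  2  2  3  3  4  4  4  4
 y  0  1  1  2  2  3  3  4  5  5  5
 x  0  1  1  2  2  3  3  4  5  5  5

3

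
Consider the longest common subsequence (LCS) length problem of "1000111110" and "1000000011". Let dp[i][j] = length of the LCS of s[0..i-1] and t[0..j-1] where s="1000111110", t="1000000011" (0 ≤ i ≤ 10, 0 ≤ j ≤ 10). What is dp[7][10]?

6

   ''  1  0  0  0  0  0  0  0  1  1
''  0  0  0  0  0  0  0  0  0  0  0
 1  0  1  1  1  1  1  1  1  1  1  1
 0  0  1  2  2  2  2  2  2  2  2  2
 0  0  1  2  3  3  3  3  3  3  3  3
 0  0  1  2  3  4  4  4  4  4  4  4
 1  0  1  2  3  4  4  4  4  4  5  5
 1  0  1  2  3  4  4  4  4  4  5  6
 1  0  1  2  3  4  4  4  4  4  5  6
 1  0  1  2  3  4  4  4  4  4  5  6
 1  0  1  2  3  4  4  4  4  4  5  6
 0  0  1  2  3  4  5  5  5  5  5  6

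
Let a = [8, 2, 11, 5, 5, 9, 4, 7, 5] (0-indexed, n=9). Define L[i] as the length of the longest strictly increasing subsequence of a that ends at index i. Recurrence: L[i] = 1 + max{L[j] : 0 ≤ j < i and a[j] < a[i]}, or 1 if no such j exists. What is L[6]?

2

   i    0    1    2    3    4    5    6    7    8
a[i]    8    2   11    5    5    9    4    7    5
L[i]    1    1    2    2    2    3    2    3    3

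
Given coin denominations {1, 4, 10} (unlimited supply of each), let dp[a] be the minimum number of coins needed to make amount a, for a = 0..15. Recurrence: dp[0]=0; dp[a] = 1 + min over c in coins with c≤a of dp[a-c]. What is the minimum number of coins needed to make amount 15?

 a  0  1  2  3  4  5  6  7  8  9 10 11 12 13 14 15
dp  0  1  2  3  1  2  3  4  2  3  1  2  3  4  2  3

3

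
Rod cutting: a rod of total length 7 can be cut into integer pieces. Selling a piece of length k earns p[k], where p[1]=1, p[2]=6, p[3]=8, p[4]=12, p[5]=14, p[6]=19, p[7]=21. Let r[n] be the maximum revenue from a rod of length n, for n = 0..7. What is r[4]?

   n    0    1    2    3    4    5    6    7
r[n]    0    1    6    8   12   14   19   21

12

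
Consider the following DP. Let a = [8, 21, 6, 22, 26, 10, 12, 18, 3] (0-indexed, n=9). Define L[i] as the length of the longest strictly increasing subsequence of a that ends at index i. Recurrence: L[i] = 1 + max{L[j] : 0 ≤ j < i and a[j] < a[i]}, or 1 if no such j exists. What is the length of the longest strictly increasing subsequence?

   i    0    1    2    3    4    5    6    7    8
a[i]    8   21    6   22   26   10   12   18    3
L[i]    1    2    1    3    4    2    3    4    1

4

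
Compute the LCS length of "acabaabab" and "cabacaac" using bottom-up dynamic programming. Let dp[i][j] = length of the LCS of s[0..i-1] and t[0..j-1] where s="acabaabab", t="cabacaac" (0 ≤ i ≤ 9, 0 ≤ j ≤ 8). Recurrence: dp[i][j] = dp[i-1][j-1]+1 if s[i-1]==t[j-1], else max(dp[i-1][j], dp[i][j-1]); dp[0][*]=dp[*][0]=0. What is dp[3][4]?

2

   ''  c  a  b  a  c  a  a  c
''  0  0  0  0  0  0  0  0  0
 a  0  0  1  1  1  1  1  1  1
 c  0  1  1  1  1  2  2  2  2
 a  0  1  2  2  2  2  3  3  3
 b  0  1  2  3  3  3  3  3  3
 a  0  1  2  3  4  4  4  4  4
 a  0  1  2  3  4  4  5  5  5
 b  0  1  2  3  4  4  5  5  5
 a  0  1  2  3  4  4  5  6  6
 b  0  1  2  3  4  4  5  6  6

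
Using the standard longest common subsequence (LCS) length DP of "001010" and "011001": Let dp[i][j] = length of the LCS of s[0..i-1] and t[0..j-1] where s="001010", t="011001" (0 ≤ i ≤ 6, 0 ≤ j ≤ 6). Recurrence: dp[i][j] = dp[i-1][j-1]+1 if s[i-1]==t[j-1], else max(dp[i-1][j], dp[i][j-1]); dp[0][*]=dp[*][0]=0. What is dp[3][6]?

   ''  0  1  1  0  0  1
''  0  0  0  0  0  0  0
 0  0  1  1  1  1  1  1
 0  0  1  1  1  2  2  2
 1  0  1  2  2  2  2  3
 0  0  1  2  2  3  3  3
 1  0  1  2  3  3  3  4
 0  0  1  2  3  4  4  4

3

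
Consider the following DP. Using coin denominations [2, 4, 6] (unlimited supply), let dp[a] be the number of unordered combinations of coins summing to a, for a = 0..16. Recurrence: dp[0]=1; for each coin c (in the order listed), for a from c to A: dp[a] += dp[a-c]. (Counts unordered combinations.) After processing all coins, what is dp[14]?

8

after  coin     0     1     2     3     4     5     6     7     8     9    10    11    12    13    14    15    16
          2     1     0     1     0     1     0     1     0     1     0     1     0     1     0     1     0     1
          4     1     0     1     0     2     0     2     0     3     0     3     0     4     0     4     0     5
          6     1     0     1     0     2     0     3     0     4     0     5     0     7     0     8     0    10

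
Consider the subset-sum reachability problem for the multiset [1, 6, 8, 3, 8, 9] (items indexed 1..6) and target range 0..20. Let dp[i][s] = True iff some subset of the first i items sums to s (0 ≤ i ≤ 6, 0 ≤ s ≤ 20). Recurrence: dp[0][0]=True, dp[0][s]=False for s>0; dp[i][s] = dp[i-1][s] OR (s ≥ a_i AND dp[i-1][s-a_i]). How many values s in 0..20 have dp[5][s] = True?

i\s   0   1   2   3   4   5   6   7   8   9  10  11  12  13  14  15  16  17  18  19  20
  0   T   F   F   F   F   F   F   F   F   F   F   F   F   F   F   F   F   F   F   F   F
  1   T   T   F   F   F   F   F   F   F   F   F   F   F   F   F   F   F   F   F   F   F
  2   T   T   F   F   F   F   T   T   F   F   F   F   F   F   F   F   F   F   F   F   F
  3   T   T   F   F   F   F   T   T   T   T   F   F   F   F   T   T   F   F   F   F   F
  4   T   T   F   T   T   F   T   T   T   T   T   T   T   F   T   T   F   T   T   F   F
  5   T   T   F   T   T   F   T   T   T   T   T   T   T   F   T   T   T   T   T   T   T
  6   T   T   F   T   T   F   T   T   T   T   T   T   T   T   T   T   T   T   T   T   T

18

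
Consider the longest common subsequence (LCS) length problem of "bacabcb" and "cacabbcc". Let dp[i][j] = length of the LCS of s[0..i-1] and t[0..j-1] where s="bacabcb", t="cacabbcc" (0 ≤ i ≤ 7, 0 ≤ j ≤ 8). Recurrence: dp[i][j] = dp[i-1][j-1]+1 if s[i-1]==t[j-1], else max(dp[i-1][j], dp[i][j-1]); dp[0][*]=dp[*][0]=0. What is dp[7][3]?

3

   ''  c  a  c  a  b  b  c  c
''  0  0  0  0  0  0  0  0  0
 b  0  0  0  0  0  1  1  1  1
 a  0  0  1  1  1  1  1  1  1
 c  0  1  1  2  2  2  2  2  2
 a  0  1  2  2  3  3  3  3  3
 b  0  1  2  2  3  4  4  4  4
 c  0  1  2  3  3  4  4  5  5
 b  0  1  2  3  3  4  5  5  5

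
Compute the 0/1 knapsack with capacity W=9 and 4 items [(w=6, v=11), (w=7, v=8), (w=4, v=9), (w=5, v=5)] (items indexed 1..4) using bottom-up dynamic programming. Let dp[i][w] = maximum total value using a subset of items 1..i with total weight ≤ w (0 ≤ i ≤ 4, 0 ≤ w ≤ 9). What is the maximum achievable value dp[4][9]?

14

i\w   0   1   2   3   4   5   6   7   8   9
  0   0   0   0   0   0   0   0   0   0   0
  1   0   0   0   0   0   0  11  11  11  11
  2   0   0   0   0   0   0  11  11  11  11
  3   0   0   0   0   9   9  11  11  11  11
  4   0   0   0   0   9   9  11  11  11  14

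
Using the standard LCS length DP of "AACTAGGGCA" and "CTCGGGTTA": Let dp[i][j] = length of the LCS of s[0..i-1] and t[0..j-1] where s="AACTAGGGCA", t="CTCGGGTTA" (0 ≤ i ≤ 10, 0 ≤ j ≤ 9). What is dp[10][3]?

3

   ''  C  T  C  G  G  G  T  T  A
''  0  0  0  0  0  0  0  0  0  0
 A  0  0  0  0  0  0  0  0  0  1
 A  0  0  0  0  0  0  0  0  0  1
 C  0  1  1  1  1  1  1  1  1  1
 T  0  1  2  2  2  2  2  2  2  2
 A  0  1  2  2  2  2  2  2  2  3
 G  0  1  2  2  3  3  3  3  3  3
 G  0  1  2  2  3  4  4  4  4  4
 G  0  1  2  2  3  4  5  5  5  5
 C  0  1  2  3  3  4  5  5  5  5
 A  0  1  2  3  3  4  5  5  5  6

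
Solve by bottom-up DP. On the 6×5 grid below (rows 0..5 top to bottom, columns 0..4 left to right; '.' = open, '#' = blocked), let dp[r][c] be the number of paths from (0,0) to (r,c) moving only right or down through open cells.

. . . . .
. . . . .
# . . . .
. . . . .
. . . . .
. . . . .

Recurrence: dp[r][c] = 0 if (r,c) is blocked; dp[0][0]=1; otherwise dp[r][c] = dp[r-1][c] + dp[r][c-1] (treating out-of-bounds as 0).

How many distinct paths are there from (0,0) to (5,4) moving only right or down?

r\c   0   1   2   3   4
  0   1   1   1   1   1
  1   1   2   3   4   5
  2   0   2   5   9  14
  3   0   2   7  16  30
  4   0   2   9  25  55
  5   0   2  11  36  91

91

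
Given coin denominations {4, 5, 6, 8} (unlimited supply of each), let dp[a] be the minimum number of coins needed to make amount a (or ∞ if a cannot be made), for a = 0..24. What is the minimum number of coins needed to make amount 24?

3

 a  0  1  2  3  4  5  6  7  8  9 10 11 12 13 14 15 16 17 18 19 20 21 22 23 24
dp  0  -  -  -  1  1  1  -  1  2  2  2  2  2  2  3  2  3  3  3  3  3  3  4  3
(- denotes ∞ / unreachable)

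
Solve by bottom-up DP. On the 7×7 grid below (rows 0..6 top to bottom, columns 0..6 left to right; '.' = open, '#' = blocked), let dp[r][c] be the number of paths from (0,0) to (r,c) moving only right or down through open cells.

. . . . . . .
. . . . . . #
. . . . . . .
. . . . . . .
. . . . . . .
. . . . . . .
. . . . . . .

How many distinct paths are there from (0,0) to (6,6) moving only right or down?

917

r\c   0   1   2   3   4   5   6
  0   1   1   1   1   1   1   1
  1   1   2   3   4   5   6   0
  2   1   3   6  10  15  21  21
  3   1   4  10  20  35  56  77
  4   1   5  15  35  70 126 203
  5   1   6  21  56 126 252 455
  6   1   7  28  84 210 462 917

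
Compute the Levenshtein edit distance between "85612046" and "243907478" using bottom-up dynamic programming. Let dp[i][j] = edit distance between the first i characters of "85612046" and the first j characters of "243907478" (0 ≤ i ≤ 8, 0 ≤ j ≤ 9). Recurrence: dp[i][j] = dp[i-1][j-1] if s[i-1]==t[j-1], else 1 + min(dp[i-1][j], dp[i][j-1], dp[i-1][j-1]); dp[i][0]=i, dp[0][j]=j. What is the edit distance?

8

   ''  2  4  3  9  0  7  4  7  8
''  0  1  2  3  4  5  6  7  8  9
 8  1  1  2  3  4  5  6  7  8  8
 5  2  2  2  3  4  5  6  7  8  9
 6  3  3  3  3  4  5  6  7  8  9
 1  4  4  4  4  4  5  6  7  8  9
 2  5  4  5  5  5  5  6  7  8  9
 0  6  5  5  6  6  5  6  7  8  9
 4  7  6  5  6  7  6  6  6  7  8
 6  8  7  6  6  7  7  7  7  7  8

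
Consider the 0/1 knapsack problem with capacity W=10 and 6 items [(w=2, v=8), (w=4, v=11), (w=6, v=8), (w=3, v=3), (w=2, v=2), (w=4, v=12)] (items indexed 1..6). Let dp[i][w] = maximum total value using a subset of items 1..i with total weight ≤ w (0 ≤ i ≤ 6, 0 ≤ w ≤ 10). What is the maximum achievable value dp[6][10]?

31

i\w   0   1   2   3   4   5   6   7   8   9  10
  0   0   0   0   0   0   0   0   0   0   0   0
  1   0   0   8   8   8   8   8   8   8   8   8
  2   0   0   8   8  11  11  19  19  19  19  19
  3   0   0   8   8  11  11  19  19  19  19  19
  4   0   0   8   8  11  11  19  19  19  22  22
  5   0   0   8   8  11  11  19  19  21  22  22
  6   0   0   8   8  12  12  20  20  23  23  31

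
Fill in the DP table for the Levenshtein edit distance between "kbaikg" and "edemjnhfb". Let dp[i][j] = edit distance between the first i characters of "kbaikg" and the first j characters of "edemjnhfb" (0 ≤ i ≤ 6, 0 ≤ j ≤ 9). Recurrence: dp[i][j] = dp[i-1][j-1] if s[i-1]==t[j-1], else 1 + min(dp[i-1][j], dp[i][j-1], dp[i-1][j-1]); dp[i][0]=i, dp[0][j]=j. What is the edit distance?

9

   ''  e  d  e  m  j  n  h  f  b
''  0  1  2  3  4  5  6  7  8  9
 k  1  1  2  3  4  5  6  7  8  9
 b  2  2  2  3  4  5  6  7  8  8
 a  3  3  3  3  4  5  6  7  8  9
 i  4  4  4  4  4  5  6  7  8  9
 k  5  5  5  5  5  5  6  7  8  9
 g  6  6  6  6  6  6  6  7  8  9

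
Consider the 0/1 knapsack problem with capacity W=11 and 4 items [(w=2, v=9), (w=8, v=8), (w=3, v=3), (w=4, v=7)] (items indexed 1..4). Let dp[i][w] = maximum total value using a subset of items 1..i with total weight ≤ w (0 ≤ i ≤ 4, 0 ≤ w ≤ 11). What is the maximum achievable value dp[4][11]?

i\w   0   1   2   3   4   5   6   7   8   9  10  11
  0   0   0   0   0   0   0   0   0   0   0   0   0
  1   0   0   9   9   9   9   9   9   9   9   9   9
  2   0   0   9   9   9   9   9   9   9   9  17  17
  3   0   0   9   9   9  12  12  12  12  12  17  17
  4   0   0   9   9   9  12  16  16  16  19  19  19

19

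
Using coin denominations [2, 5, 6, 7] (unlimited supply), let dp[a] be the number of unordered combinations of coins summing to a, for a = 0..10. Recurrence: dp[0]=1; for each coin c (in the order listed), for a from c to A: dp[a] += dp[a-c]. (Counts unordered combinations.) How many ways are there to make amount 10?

after  coin     0     1     2     3     4     5     6     7     8     9    10
          2     1     0     1     0     1     0     1     0     1     0     1
          5     1     0     1     0     1     1     1     1     1     1     2
          6     1     0     1     0     1     1     2     1     2     1     3
          7     1     0     1     0     1     1     2     2     2     2     3

3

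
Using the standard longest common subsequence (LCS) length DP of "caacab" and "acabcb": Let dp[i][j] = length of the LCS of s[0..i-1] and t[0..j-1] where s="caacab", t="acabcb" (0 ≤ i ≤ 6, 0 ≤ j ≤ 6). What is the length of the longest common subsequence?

   ''  a  c  a  b  c  b
''  0  0  0  0  0  0  0
 c  0  0  1  1  1  1  1
 a  0  1  1  2  2  2  2
 a  0  1  1  2  2  2  2
 c  0  1  2  2  2  3  3
 a  0  1  2  3  3  3  3
 b  0  1  2  3  4  4  4

4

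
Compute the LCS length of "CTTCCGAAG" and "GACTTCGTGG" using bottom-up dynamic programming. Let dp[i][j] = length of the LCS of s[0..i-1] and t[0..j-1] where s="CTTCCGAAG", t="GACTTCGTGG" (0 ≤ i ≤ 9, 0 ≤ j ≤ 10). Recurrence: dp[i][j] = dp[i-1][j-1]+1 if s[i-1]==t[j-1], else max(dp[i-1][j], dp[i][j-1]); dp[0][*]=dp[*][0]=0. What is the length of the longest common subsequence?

6

   ''  G  A  C  T  T  C  G  T  G  G
''  0  0  0  0  0  0  0  0  0  0  0
 C  0  0  0  1  1  1  1  1  1  1  1
 T  0  0  0  1  2  2  2  2  2  2  2
 T  0  0  0  1  2  3  3  3  3  3  3
 C  0  0  0  1  2  3  4  4  4  4  4
 C  0  0  0  1  2  3  4  4  4  4  4
 G  0  1  1  1  2  3  4  5  5  5  5
 A  0  1  2  2  2  3  4  5  5  5  5
 A  0  1  2  2  2  3  4  5  5  5  5
 G  0  1  2  2  2  3  4  5  5  6  6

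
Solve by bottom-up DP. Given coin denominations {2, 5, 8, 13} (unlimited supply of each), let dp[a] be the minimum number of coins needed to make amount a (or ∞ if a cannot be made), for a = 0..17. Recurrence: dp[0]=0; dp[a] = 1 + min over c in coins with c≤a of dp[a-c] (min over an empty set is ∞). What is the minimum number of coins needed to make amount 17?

 a  0  1  2  3  4  5  6  7  8  9 10 11 12 13 14 15 16 17
dp  0  -  1  -  2  1  3  2  1  3  2  4  3  1  4  2  2  3
(- denotes ∞ / unreachable)

3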